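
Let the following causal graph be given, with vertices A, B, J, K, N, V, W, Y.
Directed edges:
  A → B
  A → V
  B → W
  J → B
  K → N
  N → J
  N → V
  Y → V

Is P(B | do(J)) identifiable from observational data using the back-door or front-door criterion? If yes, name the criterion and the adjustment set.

P(B|do(J)): backdoor, adjust for ∅.

desc(J)\{J}={B,W}; candidates ⊆ {A,K,N,V,Y}.
∅: J⊥B given ∅ in G with J→· removed — back-door holds.
P(B|do(J)) = P(B|J) — no adjustment needed.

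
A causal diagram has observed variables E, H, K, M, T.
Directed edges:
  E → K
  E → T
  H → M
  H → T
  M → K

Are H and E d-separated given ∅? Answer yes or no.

Yes — H ⊥ E | ∅.

Bayes-Ball from H | ∅ reaches {K,M,T}.
E ∉ reach(H|∅) ⇒ H ⊥ E | ∅.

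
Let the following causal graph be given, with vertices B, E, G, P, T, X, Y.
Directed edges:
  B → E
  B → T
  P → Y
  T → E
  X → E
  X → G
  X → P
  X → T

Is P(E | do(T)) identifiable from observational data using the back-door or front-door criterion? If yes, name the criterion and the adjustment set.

P(E|do(T)): backdoor, adjust for {B, X}.

desc(T)\{T}={E}; candidates ⊆ {B,G,P,X,Y}.
size 0: {}; under {} T still reaches {B,E,G,P,X,Y} ∋ E.
size 1: {B}, {G}, {P} …(+2); under {B} T still reaches {E,G,P,X,Y} ∋ E.
{B,X}: T⊥E given {B,X} in G with T→· removed — back-door holds.
P(E|do(T)) = Σ_{B,X} P(E|T,B,X)·P(B,X).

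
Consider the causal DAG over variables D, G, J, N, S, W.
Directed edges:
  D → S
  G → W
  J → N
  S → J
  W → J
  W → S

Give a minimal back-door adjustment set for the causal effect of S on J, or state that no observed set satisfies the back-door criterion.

desc(S)\{S}={J,N}; candidates ⊆ {D,G,W}.
size 0: {}; under {} S still reaches {D,G,J,N,W} ∋ J.
{W}: S⊥J given {W} in G with S→· removed — back-door holds.

S→J: minimal back-door set {W}.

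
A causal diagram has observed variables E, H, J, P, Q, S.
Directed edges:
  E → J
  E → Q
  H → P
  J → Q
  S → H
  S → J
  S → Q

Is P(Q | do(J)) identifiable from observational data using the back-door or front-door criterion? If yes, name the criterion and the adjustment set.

P(Q|do(J)): backdoor, adjust for {E, S}.

desc(J)\{J}={Q}; candidates ⊆ {E,H,P,S}.
size 0: {}; under {} J still reaches {E,H,P,Q,S} ∋ Q.
size 1: {E}, {H}, {P} …(+1); under {E} J still reaches {H,P,Q,S} ∋ Q.
{E,S}: J⊥Q given {E,S} in G with J→· removed — back-door holds.
P(Q|do(J)) = Σ_{E,S} P(Q|J,E,S)·P(E,S).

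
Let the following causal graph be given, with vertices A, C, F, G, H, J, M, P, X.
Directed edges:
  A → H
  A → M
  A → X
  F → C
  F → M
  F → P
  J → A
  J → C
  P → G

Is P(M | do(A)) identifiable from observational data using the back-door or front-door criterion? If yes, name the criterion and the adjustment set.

desc(A)\{A}={H,M,X}; candidates ⊆ {C,F,G,J,P}.
∅: A⊥M given ∅ in G with A→· removed — back-door holds.
P(M|do(A)) = P(M|A) — no adjustment needed.

P(M|do(A)): backdoor, adjust for ∅.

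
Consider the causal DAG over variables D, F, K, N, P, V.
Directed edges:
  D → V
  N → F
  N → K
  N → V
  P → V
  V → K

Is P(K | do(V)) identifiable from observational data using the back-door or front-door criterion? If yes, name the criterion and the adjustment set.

desc(V)\{V}={K}; candidates ⊆ {D,F,N,P}.
size 0: {}; under {} V still reaches {D,F,K,N,P} ∋ K.
{N}: V⊥K given {N} in G with V→· removed — back-door holds.
P(K|do(V)) = Σ_{N} P(K|V,N)·P(N).

P(K|do(V)): backdoor, adjust for {N}.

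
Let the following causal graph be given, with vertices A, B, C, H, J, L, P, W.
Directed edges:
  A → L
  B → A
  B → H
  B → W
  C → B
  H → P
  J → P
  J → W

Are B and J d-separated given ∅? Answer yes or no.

Yes — B ⊥ J | ∅.

Bayes-Ball from B | ∅ reaches {A,C,H,L,P,W}.
J ∉ reach(B|∅) ⇒ B ⊥ J | ∅.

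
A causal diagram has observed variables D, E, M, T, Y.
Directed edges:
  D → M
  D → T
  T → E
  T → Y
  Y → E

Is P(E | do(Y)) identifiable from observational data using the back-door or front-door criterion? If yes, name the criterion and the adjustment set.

desc(Y)\{Y}={E}; candidates ⊆ {D,M,T}.
size 0: {}; under {} Y still reaches {D,E,M,T} ∋ E.
{T}: Y⊥E given {T} in G with Y→· removed — back-door holds.
P(E|do(Y)) = Σ_{T} P(E|Y,T)·P(T).

P(E|do(Y)): backdoor, adjust for {T}.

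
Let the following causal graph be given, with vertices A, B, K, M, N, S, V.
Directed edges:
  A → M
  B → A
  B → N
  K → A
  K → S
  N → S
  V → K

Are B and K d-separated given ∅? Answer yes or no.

Bayes-Ball from B | ∅ reaches {A,M,N,S}.
K ∉ reach(B|∅) ⇒ B ⊥ K | ∅.

Yes — B ⊥ K | ∅.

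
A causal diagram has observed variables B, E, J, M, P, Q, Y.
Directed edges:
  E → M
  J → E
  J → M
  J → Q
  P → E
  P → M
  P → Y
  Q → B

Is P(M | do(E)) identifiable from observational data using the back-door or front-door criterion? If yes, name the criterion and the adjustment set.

desc(E)\{E}={M}; candidates ⊆ {B,J,P,Q,Y}.
size 0: {}; under {} E still reaches {B,J,M,P,Q,Y} ∋ M.
size 1: {B}, {J}, {P} …(+2); under {B} E still reaches {J,M,P,Q,Y} ∋ M.
{J,P}: E⊥M given {J,P} in G with E→· removed — back-door holds.
P(M|do(E)) = Σ_{J,P} P(M|E,J,P)·P(J,P).

P(M|do(E)): backdoor, adjust for {J, P}.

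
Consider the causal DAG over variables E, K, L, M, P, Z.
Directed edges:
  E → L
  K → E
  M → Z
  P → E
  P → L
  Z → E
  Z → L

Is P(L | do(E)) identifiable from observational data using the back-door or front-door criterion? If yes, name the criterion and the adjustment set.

desc(E)\{E}={L}; candidates ⊆ {K,M,P,Z}.
size 0: {}; under {} E still reaches {K,L,M,P,Z} ∋ L.
size 1: {K}, {M}, {P} …(+1); under {K} E still reaches {L,M,P,Z} ∋ L.
{P,Z}: E⊥L given {P,Z} in G with E→· removed — back-door holds.
P(L|do(E)) = Σ_{P,Z} P(L|E,P,Z)·P(P,Z).

P(L|do(E)): backdoor, adjust for {P, Z}.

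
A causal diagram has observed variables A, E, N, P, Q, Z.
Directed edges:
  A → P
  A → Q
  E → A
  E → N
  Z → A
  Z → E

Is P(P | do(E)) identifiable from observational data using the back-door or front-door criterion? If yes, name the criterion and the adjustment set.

desc(E)\{E}={A,N,P,Q}; candidates ⊆ {Z}.
size 0: {}; under {} E still reaches {A,P,Q,Z} ∋ P.
{Z}: E⊥P given {Z} in G with E→· removed — back-door holds.
P(P|do(E)) = Σ_{Z} P(P|E,Z)·P(Z).

P(P|do(E)): backdoor, adjust for {Z}.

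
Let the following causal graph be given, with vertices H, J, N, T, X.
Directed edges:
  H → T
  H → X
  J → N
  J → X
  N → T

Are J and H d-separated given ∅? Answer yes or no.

Bayes-Ball from J | ∅ reaches {N,T,X}.
H ∉ reach(J|∅) ⇒ J ⊥ H | ∅.

Yes — J ⊥ H | ∅.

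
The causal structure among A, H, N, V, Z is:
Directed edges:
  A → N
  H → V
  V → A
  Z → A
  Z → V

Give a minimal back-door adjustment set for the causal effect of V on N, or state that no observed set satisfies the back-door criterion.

desc(V)\{V}={A,N}; candidates ⊆ {H,Z}.
size 0: {}; under {} V still reaches {A,H,N,Z} ∋ N.
{Z}: V⊥N given {Z} in G with V→· removed — back-door holds.

V→N: minimal back-door set {Z}.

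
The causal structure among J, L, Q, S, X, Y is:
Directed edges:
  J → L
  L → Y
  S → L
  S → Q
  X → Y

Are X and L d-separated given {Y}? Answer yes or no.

No — X and L are d-connected given {Y}.

Bayes-Ball from X | {Y} reaches {J,L,Q,S}.
L ∈ reach(X|{Y}) ⇒ X ⊥̸ L | {Y}.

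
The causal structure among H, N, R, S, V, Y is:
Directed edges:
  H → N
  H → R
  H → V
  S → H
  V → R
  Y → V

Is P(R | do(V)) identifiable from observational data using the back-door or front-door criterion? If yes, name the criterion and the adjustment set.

desc(V)\{V}={R}; candidates ⊆ {H,N,S,Y}.
size 0: {}; under {} V still reaches {H,N,R,S,Y} ∋ R.
{H}: V⊥R given {H} in G with V→· removed — back-door holds.
P(R|do(V)) = Σ_{H} P(R|V,H)·P(H).

P(R|do(V)): backdoor, adjust for {H}.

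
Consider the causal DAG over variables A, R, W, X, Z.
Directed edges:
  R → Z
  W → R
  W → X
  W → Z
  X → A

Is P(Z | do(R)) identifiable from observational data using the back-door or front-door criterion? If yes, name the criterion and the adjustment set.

P(Z|do(R)): backdoor, adjust for {W}.

desc(R)\{R}={Z}; candidates ⊆ {A,W,X}.
size 0: {}; under {} R still reaches {A,W,X,Z} ∋ Z.
{W}: R⊥Z given {W} in G with R→· removed — back-door holds.
P(Z|do(R)) = Σ_{W} P(Z|R,W)·P(W).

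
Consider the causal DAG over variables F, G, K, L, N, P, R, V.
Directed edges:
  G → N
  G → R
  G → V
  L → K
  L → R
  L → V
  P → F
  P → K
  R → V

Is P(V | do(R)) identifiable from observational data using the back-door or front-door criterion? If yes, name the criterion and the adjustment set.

desc(R)\{R}={V}; candidates ⊆ {F,G,K,L,N,P}.
size 0: {}; under {} R still reaches {G,K,L,N,V} ∋ V.
size 1: {F}, {G}, {K} …(+3); under {F} R still reaches {G,K,L,N,V} ∋ V.
{G,L}: R⊥V given {G,L} in G with R→· removed — back-door holds.
P(V|do(R)) = Σ_{G,L} P(V|R,G,L)·P(G,L).

P(V|do(R)): backdoor, adjust for {G, L}.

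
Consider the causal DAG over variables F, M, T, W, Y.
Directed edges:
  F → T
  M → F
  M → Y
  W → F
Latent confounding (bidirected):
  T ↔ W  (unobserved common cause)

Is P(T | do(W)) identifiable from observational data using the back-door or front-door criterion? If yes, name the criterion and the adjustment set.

P(T|do(W)): frontdoor, adjust for {F}.

desc(W)\{W}={F,T}; candidates ⊆ {M,Y}.
W↔T: latent back-door arc(s) into W.
size 0: {}; under {} W still reaches {T} ∋ T.
size 1: {M}, {Y}; under {M} W still reaches {T} ∋ T.
size 2: {M,Y}; under {M,Y} W still reaches {T} ∋ T.
W↔T cannot be blocked by any observed set — no back-door set.
{F}: (i) intercepts every directed W→T path; (ii) no back-door W→{F}; (iii) {W} blocks every back-door {F}→T. Front-door holds.
P(T|do(W)) = Σ_{F} P(F|W) Σ_{W'} P(T|F,W')P(W').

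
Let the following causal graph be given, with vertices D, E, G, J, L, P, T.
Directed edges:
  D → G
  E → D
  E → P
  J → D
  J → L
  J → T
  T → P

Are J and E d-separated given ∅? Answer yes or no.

Yes — J ⊥ E | ∅.

Bayes-Ball from J | ∅ reaches {D,G,L,P,T}.
E ∉ reach(J|∅) ⇒ J ⊥ E | ∅.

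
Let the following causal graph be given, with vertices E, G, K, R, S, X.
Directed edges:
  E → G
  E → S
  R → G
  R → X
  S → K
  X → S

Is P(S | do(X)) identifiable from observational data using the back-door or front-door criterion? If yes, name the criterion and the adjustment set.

P(S|do(X)): backdoor, adjust for ∅.

desc(X)\{X}={K,S}; candidates ⊆ {E,G,R}.
∅: X⊥S given ∅ in G with X→· removed — back-door holds.
P(S|do(X)) = P(S|X) — no adjustment needed.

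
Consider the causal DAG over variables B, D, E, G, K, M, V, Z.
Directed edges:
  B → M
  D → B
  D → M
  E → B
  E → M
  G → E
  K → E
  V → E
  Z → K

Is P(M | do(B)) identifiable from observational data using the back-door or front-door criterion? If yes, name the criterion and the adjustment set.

desc(B)\{B}={M}; candidates ⊆ {D,E,G,K,V,Z}.
size 0: {}; under {} B still reaches {D,E,G,K,M,V,Z} ∋ M.
size 1: {D}, {E}, {G} …(+3); under {D} B still reaches {E,G,K,M,V,Z} ∋ M.
{D,E}: B⊥M given {D,E} in G with B→· removed — back-door holds.
P(M|do(B)) = Σ_{D,E} P(M|B,D,E)·P(D,E).

P(M|do(B)): backdoor, adjust for {D, E}.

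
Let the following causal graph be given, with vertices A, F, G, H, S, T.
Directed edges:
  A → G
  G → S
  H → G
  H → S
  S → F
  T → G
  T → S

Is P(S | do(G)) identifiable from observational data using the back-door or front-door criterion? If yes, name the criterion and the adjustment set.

P(S|do(G)): backdoor, adjust for {H, T}.

desc(G)\{G}={F,S}; candidates ⊆ {A,H,T}.
size 0: {}; under {} G still reaches {A,F,H,S,T} ∋ S.
size 1: {A}, {H}, {T}; under {A} G still reaches {F,H,S,T} ∋ S.
{H,T}: G⊥S given {H,T} in G with G→· removed — back-door holds.
P(S|do(G)) = Σ_{H,T} P(S|G,H,T)·P(H,T).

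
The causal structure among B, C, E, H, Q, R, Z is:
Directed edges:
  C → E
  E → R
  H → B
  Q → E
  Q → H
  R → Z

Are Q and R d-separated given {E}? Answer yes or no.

Bayes-Ball from Q | {E} reaches {B,C,H}.
R ∉ reach(Q|{E}) ⇒ Q ⊥ R | {E}.

Yes — Q ⊥ R | {E}.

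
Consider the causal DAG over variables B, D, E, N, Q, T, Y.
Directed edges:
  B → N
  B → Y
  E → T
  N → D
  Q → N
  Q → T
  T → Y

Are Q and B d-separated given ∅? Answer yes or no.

Bayes-Ball from Q | ∅ reaches {D,N,T,Y}.
B ∉ reach(Q|∅) ⇒ Q ⊥ B | ∅.

Yes — Q ⊥ B | ∅.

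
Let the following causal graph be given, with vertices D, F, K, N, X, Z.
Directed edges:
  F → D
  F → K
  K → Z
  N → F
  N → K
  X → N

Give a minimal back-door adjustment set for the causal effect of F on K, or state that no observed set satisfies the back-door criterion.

desc(F)\{F}={D,K,Z}; candidates ⊆ {N,X}.
size 0: {}; under {} F still reaches {K,N,X,Z} ∋ K.
{N}: F⊥K given {N} in G with F→· removed — back-door holds.

F→K: minimal back-door set {N}.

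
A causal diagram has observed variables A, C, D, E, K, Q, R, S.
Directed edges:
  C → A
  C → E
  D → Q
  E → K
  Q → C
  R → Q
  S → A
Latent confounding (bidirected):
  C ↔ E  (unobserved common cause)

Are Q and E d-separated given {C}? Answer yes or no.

Bayes-Ball from Q | {C} reaches {D,E,K,R}.
E ∈ reach(Q|{C}) ⇒ Q ⊥̸ E | {C}.

No — Q and E are d-connected given {C}.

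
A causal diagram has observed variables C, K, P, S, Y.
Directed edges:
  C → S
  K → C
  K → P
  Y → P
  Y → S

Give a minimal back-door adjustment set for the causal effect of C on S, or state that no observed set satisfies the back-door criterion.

C→S: minimal back-door set ∅.

desc(C)\{C}={S}; candidates ⊆ {K,P,Y}.
∅: C⊥S given ∅ in G with C→· removed — back-door holds.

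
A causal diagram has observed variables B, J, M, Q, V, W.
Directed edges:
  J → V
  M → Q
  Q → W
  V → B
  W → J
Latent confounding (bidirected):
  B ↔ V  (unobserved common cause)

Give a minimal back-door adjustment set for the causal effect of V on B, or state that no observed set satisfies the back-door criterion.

desc(V)\{V}={B}; candidates ⊆ {J,M,Q,W}.
V↔B: latent back-door arc(s) into V.
size 0: {}; under {} V still reaches {B,J,M,Q,W} ∋ B.
size 1: {J}, {M}, {Q} …(+1); under {J} V still reaches {B} ∋ B.
size 2: {J,M}, {J,Q}, {J,W} …(+3); under {J,M} V still reaches {B} ∋ B.
V↔B cannot be blocked by any observed set — no back-door set.

V→B: no observed back-door set.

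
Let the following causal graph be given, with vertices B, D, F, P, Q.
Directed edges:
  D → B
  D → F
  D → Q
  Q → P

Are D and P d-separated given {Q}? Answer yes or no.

Yes — D ⊥ P | {Q}.

Bayes-Ball from D | {Q} reaches {B,F}.
P ∉ reach(D|{Q}) ⇒ D ⊥ P | {Q}.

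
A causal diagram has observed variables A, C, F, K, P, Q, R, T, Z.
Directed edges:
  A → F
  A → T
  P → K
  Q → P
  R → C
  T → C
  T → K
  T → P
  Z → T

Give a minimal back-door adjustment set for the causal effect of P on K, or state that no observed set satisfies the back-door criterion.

P→K: minimal back-door set {T}.

desc(P)\{P}={K}; candidates ⊆ {A,C,F,Q,R,T,Z}.
size 0: {}; under {} P still reaches {A,C,F,K,Q,T,Z} ∋ K.
{T}: P⊥K given {T} in G with P→· removed — back-door holds.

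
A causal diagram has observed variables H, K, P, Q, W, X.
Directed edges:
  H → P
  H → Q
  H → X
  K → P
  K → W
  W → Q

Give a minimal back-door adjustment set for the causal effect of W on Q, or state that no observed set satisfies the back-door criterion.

W→Q: minimal back-door set ∅.

desc(W)\{W}={Q}; candidates ⊆ {H,K,P,X}.
∅: W⊥Q given ∅ in G with W→· removed — back-door holds.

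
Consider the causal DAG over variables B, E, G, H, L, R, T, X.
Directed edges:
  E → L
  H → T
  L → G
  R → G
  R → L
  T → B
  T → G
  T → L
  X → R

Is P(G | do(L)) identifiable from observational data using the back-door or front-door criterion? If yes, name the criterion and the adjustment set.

desc(L)\{L}={G}; candidates ⊆ {B,E,H,R,T,X}.
size 0: {}; under {} L still reaches {B,E,G,H,R,T,X} ∋ G.
size 1: {B}, {E}, {H} …(+3); under {B} L still reaches {E,G,H,R,T,X} ∋ G.
{R,T}: L⊥G given {R,T} in G with L→· removed — back-door holds.
P(G|do(L)) = Σ_{R,T} P(G|L,R,T)·P(R,T).

P(G|do(L)): backdoor, adjust for {R, T}.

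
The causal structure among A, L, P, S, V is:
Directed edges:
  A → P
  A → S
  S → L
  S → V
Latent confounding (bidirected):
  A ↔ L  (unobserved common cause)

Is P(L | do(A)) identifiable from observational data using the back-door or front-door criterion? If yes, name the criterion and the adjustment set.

P(L|do(A)): frontdoor, adjust for {S}.

desc(A)\{A}={L,P,S,V}; candidates ⊆ {—}.
A↔L: latent back-door arc(s) into A.
size 0: {}; under {} A still reaches {L} ∋ L.
A↔L cannot be blocked by any observed set — no back-door set.
{S}: (i) intercepts every directed A→L path; (ii) no back-door A→{S}; (iii) {A} blocks every back-door {S}→L. Front-door holds.
P(L|do(A)) = Σ_{S} P(S|A) Σ_{A'} P(L|S,A')P(A').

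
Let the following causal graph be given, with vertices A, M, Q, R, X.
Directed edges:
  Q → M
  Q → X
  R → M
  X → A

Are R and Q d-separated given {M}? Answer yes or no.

No — R and Q are d-connected given {M}.

Bayes-Ball from R | {M} reaches {A,Q,X}.
Q ∈ reach(R|{M}) ⇒ R ⊥̸ Q | {M}.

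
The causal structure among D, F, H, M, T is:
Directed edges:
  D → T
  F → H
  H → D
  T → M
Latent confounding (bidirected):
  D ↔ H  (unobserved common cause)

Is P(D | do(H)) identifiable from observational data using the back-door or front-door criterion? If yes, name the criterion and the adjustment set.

desc(H)\{H}={D,M,T}; candidates ⊆ {F}.
H↔D: latent back-door arc(s) into H.
size 0: {}; under {} H still reaches {D,F,M,T} ∋ D.
size 1: {F}; under {F} H still reaches {D,M,T} ∋ D.
H↔D cannot be blocked by any observed set — no back-door set.
No mediator lies on a directed H→…→D path.
Neither criterion identifies P(D|do(H)) in this graph.

P(D|do(H)): not identifiable (no BD/FD set).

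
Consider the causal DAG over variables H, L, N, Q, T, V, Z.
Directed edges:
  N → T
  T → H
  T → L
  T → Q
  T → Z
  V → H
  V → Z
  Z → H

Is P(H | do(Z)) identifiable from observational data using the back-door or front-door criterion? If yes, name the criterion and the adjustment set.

P(H|do(Z)): backdoor, adjust for {T, V}.

desc(Z)\{Z}={H}; candidates ⊆ {L,N,Q,T,V}.
size 0: {}; under {} Z still reaches {H,L,N,Q,T,V} ∋ H.
size 1: {L}, {N}, {Q} …(+2); under {L} Z still reaches {H,N,Q,T,V} ∋ H.
{T,V}: Z⊥H given {T,V} in G with Z→· removed — back-door holds.
P(H|do(Z)) = Σ_{T,V} P(H|Z,T,V)·P(T,V).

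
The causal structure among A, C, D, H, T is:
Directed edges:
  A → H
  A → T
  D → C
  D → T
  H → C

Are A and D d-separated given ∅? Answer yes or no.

Bayes-Ball from A | ∅ reaches {C,H,T}.
D ∉ reach(A|∅) ⇒ A ⊥ D | ∅.

Yes — A ⊥ D | ∅.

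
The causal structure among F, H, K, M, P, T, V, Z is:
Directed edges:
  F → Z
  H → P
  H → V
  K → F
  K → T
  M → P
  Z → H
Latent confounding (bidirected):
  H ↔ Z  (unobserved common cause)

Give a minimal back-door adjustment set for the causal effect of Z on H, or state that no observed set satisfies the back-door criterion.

Z→H: no observed back-door set.

desc(Z)\{Z}={H,P,V}; candidates ⊆ {F,K,M,T}.
Z↔H: latent back-door arc(s) into Z.
size 0: {}; under {} Z still reaches {F,H,K,P,T,V} ∋ H.
size 1: {F}, {K}, {M} …(+1); under {F} Z still reaches {H,P,V} ∋ H.
size 2: {F,K}, {F,M}, {F,T} …(+3); under {F,K} Z still reaches {H,P,V} ∋ H.
Z↔H cannot be blocked by any observed set — no back-door set.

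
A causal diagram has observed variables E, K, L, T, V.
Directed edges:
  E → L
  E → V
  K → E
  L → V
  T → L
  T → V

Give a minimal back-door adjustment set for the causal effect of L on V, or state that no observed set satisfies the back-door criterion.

L→V: minimal back-door set {E, T}.

desc(L)\{L}={V}; candidates ⊆ {E,K,T}.
size 0: {}; under {} L still reaches {E,K,T,V} ∋ V.
size 1: {E}, {K}, {T}; under {E} L still reaches {T,V} ∋ V.
{E,T}: L⊥V given {E,T} in G with L→· removed — back-door holds.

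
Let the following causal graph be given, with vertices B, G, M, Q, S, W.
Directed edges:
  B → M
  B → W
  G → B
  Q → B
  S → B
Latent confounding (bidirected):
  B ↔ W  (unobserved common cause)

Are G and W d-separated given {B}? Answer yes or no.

No — G and W are d-connected given {B}.

Bayes-Ball from G | {B} reaches {Q,S,W}.
W ∈ reach(G|{B}) ⇒ G ⊥̸ W | {B}.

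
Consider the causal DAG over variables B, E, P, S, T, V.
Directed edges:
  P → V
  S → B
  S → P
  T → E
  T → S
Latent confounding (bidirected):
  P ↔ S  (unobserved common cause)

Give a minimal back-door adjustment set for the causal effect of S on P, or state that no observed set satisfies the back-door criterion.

S→P: no observed back-door set.

desc(S)\{S}={B,P,V}; candidates ⊆ {E,T}.
S↔P: latent back-door arc(s) into S.
size 0: {}; under {} S still reaches {E,P,T,V} ∋ P.
size 1: {E}, {T}; under {E} S still reaches {P,T,V} ∋ P.
size 2: {E,T}; under {E,T} S still reaches {P,V} ∋ P.
S↔P cannot be blocked by any observed set — no back-door set.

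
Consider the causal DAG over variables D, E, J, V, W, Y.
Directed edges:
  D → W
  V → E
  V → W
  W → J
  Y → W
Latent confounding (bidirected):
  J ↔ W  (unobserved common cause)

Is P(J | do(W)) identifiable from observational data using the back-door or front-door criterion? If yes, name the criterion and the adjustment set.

P(J|do(W)): not identifiable (no BD/FD set).

desc(W)\{W}={J}; candidates ⊆ {D,E,V,Y}.
W↔J: latent back-door arc(s) into W.
size 0: {}; under {} W still reaches {D,E,J,V,Y} ∋ J.
size 1: {D}, {E}, {V} …(+1); under {D} W still reaches {E,J,V,Y} ∋ J.
size 2: {D,E}, {D,V}, {D,Y} …(+3); under {D,E} W still reaches {J,V,Y} ∋ J.
W↔J cannot be blocked by any observed set — no back-door set.
No mediator lies on a directed W→…→J path.
Neither criterion identifies P(J|do(W)) in this graph.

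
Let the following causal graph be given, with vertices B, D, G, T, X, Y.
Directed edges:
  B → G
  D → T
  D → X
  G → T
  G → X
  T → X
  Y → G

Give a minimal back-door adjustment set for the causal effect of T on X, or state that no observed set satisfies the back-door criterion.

T→X: minimal back-door set {D, G}.

desc(T)\{T}={X}; candidates ⊆ {B,D,G,Y}.
size 0: {}; under {} T still reaches {B,D,G,X,Y} ∋ X.
size 1: {B}, {D}, {G} …(+1); under {B} T still reaches {D,G,X,Y} ∋ X.
{D,G}: T⊥X given {D,G} in G with T→· removed — back-door holds.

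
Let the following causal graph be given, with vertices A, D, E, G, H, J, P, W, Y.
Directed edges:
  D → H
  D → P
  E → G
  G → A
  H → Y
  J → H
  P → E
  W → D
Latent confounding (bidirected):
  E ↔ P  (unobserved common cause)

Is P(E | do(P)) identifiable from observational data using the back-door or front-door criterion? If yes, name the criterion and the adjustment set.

desc(P)\{P}={A,E,G}; candidates ⊆ {D,H,J,W,Y}.
P↔E: latent back-door arc(s) into P.
size 0: {}; under {} P still reaches {A,D,E,G,H,W,Y} ∋ E.
size 1: {D}, {H}, {J} …(+2); under {D} P still reaches {A,E,G} ∋ E.
size 2: {D,H}, {D,J}, {D,W} …(+7); under {D,H} P still reaches {A,E,G} ∋ E.
P↔E cannot be blocked by any observed set — no back-door set.
No mediator lies on a directed P→…→E path.
Neither criterion identifies P(E|do(P)) in this graph.

P(E|do(P)): not identifiable (no BD/FD set).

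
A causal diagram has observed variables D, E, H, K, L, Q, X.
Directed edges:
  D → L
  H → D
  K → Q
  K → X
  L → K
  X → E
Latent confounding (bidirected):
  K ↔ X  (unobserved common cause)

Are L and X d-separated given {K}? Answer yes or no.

Bayes-Ball from L | {K} reaches {D,E,H,X}.
X ∈ reach(L|{K}) ⇒ L ⊥̸ X | {K}.

No — L and X are d-connected given {K}.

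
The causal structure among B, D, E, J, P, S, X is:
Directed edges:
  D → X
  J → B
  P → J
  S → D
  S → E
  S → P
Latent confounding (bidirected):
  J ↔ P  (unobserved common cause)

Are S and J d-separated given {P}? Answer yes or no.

Bayes-Ball from S | {P} reaches {B,D,E,J,X}.
J ∈ reach(S|{P}) ⇒ S ⊥̸ J | {P}.

No — S and J are d-connected given {P}.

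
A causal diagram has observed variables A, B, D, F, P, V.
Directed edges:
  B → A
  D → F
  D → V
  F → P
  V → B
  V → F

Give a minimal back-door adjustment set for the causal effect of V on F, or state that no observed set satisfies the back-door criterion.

desc(V)\{V}={A,B,F,P}; candidates ⊆ {D}.
size 0: {}; under {} V still reaches {D,F,P} ∋ F.
{D}: V⊥F given {D} in G with V→· removed — back-door holds.

V→F: minimal back-door set {D}.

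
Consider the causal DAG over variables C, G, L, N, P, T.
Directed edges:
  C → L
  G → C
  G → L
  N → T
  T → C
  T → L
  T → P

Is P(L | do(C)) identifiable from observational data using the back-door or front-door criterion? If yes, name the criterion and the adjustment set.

P(L|do(C)): backdoor, adjust for {G, T}.

desc(C)\{C}={L}; candidates ⊆ {G,N,P,T}.
size 0: {}; under {} C still reaches {G,L,N,P,T} ∋ L.
size 1: {G}, {N}, {P} …(+1); under {G} C still reaches {L,N,P,T} ∋ L.
{G,T}: C⊥L given {G,T} in G with C→· removed — back-door holds.
P(L|do(C)) = Σ_{G,T} P(L|C,G,T)·P(G,T).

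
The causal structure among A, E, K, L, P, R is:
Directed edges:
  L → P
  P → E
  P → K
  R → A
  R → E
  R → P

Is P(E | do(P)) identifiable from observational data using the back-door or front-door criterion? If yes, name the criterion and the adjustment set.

desc(P)\{P}={E,K}; candidates ⊆ {A,L,R}.
size 0: {}; under {} P still reaches {A,E,L,R} ∋ E.
{R}: P⊥E given {R} in G with P→· removed — back-door holds.
P(E|do(P)) = Σ_{R} P(E|P,R)·P(R).

P(E|do(P)): backdoor, adjust for {R}.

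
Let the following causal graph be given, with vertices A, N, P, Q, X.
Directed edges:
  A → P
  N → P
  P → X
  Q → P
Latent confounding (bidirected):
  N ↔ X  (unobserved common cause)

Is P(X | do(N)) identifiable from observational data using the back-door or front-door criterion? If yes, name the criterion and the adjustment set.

P(X|do(N)): frontdoor, adjust for {P}.

desc(N)\{N}={P,X}; candidates ⊆ {A,Q}.
N↔X: latent back-door arc(s) into N.
size 0: {}; under {} N still reaches {X} ∋ X.
size 1: {A}, {Q}; under {A} N still reaches {X} ∋ X.
size 2: {A,Q}; under {A,Q} N still reaches {X} ∋ X.
N↔X cannot be blocked by any observed set — no back-door set.
{P}: (i) intercepts every directed N→X path; (ii) no back-door N→{P}; (iii) {N} blocks every back-door {P}→X. Front-door holds.
P(X|do(N)) = Σ_{P} P(P|N) Σ_{N'} P(X|P,N')P(N').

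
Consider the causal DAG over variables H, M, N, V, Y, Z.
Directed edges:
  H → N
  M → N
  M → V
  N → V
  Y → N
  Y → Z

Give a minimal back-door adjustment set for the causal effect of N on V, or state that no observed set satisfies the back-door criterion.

N→V: minimal back-door set {M}.

desc(N)\{N}={V}; candidates ⊆ {H,M,Y,Z}.
size 0: {}; under {} N still reaches {H,M,V,Y,Z} ∋ V.
{M}: N⊥V given {M} in G with N→· removed — back-door holds.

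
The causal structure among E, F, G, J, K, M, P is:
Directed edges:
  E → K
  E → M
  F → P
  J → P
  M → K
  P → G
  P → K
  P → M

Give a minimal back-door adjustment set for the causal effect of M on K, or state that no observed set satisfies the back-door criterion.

desc(M)\{M}={K}; candidates ⊆ {E,F,G,J,P}.
size 0: {}; under {} M still reaches {E,F,G,J,K,P} ∋ K.
size 1: {E}, {F}, {G} …(+2); under {E} M still reaches {F,G,J,K,P} ∋ K.
{E,P}: M⊥K given {E,P} in G with M→· removed — back-door holds.

M→K: minimal back-door set {E, P}.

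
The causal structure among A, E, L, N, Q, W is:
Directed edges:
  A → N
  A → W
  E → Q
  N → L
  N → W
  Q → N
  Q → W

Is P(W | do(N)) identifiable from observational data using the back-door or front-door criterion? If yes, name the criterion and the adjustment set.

desc(N)\{N}={L,W}; candidates ⊆ {A,E,Q}.
size 0: {}; under {} N still reaches {A,E,Q,W} ∋ W.
size 1: {A}, {E}, {Q}; under {A} N still reaches {E,Q,W} ∋ W.
{A,Q}: N⊥W given {A,Q} in G with N→· removed — back-door holds.
P(W|do(N)) = Σ_{A,Q} P(W|N,A,Q)·P(A,Q).

P(W|do(N)): backdoor, adjust for {A, Q}.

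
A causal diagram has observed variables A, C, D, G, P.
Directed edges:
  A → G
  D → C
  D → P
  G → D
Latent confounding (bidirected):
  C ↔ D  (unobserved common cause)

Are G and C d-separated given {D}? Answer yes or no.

No — G and C are d-connected given {D}.

Bayes-Ball from G | {D} reaches {A,C}.
C ∈ reach(G|{D}) ⇒ G ⊥̸ C | {D}.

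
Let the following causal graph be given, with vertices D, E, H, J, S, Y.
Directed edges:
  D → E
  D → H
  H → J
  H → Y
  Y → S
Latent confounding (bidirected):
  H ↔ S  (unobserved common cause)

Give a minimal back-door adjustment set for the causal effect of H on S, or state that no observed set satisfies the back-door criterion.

desc(H)\{H}={J,S,Y}; candidates ⊆ {D,E}.
H↔S: latent back-door arc(s) into H.
size 0: {}; under {} H still reaches {D,E,S} ∋ S.
size 1: {D}, {E}; under {D} H still reaches {S} ∋ S.
size 2: {D,E}; under {D,E} H still reaches {S} ∋ S.
H↔S cannot be blocked by any observed set — no back-door set.

H→S: no observed back-door set.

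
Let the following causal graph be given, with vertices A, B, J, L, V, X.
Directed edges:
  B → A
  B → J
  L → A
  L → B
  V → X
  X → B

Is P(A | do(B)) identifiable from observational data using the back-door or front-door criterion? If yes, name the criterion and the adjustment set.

P(A|do(B)): backdoor, adjust for {L}.

desc(B)\{B}={A,J}; candidates ⊆ {L,V,X}.
size 0: {}; under {} B still reaches {A,L,V,X} ∋ A.
{L}: B⊥A given {L} in G with B→· removed — back-door holds.
P(A|do(B)) = Σ_{L} P(A|B,L)·P(L).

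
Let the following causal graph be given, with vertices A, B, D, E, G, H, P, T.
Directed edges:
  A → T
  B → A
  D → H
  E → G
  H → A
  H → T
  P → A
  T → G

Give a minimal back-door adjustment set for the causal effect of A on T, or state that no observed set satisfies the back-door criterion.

desc(A)\{A}={G,T}; candidates ⊆ {B,D,E,H,P}.
size 0: {}; under {} A still reaches {B,D,G,H,P,T} ∋ T.
{H}: A⊥T given {H} in G with A→· removed — back-door holds.

A→T: minimal back-door set {H}.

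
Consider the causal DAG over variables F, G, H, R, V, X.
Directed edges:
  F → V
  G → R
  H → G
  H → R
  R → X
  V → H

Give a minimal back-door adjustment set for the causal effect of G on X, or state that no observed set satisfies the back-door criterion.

G→X: minimal back-door set {H}.

desc(G)\{G}={R,X}; candidates ⊆ {F,H,V}.
size 0: {}; under {} G still reaches {F,H,R,V,X} ∋ X.
{H}: G⊥X given {H} in G with G→· removed — back-door holds.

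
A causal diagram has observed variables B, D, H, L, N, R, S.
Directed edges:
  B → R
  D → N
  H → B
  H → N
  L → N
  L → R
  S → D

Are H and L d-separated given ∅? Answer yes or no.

Bayes-Ball from H | ∅ reaches {B,N,R}.
L ∉ reach(H|∅) ⇒ H ⊥ L | ∅.

Yes — H ⊥ L | ∅.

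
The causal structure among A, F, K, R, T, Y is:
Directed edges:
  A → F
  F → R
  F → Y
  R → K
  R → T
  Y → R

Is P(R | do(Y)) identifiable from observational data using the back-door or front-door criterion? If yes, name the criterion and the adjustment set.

P(R|do(Y)): backdoor, adjust for {F}.

desc(Y)\{Y}={K,R,T}; candidates ⊆ {A,F}.
size 0: {}; under {} Y still reaches {A,F,K,R,T} ∋ R.
{F}: Y⊥R given {F} in G with Y→· removed — back-door holds.
P(R|do(Y)) = Σ_{F} P(R|Y,F)·P(F).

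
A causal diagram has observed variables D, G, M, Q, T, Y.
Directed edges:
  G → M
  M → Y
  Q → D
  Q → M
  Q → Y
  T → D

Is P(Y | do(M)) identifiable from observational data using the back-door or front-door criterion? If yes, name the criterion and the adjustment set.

P(Y|do(M)): backdoor, adjust for {Q}.

desc(M)\{M}={Y}; candidates ⊆ {D,G,Q,T}.
size 0: {}; under {} M still reaches {D,G,Q,Y} ∋ Y.
{Q}: M⊥Y given {Q} in G with M→· removed — back-door holds.
P(Y|do(M)) = Σ_{Q} P(Y|M,Q)·P(Q).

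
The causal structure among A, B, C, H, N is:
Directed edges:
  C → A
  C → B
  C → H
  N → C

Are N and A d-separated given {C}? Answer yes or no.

Bayes-Ball from N | {C} reaches ∅.
A ∉ reach(N|{C}) ⇒ N ⊥ A | {C}.

Yes — N ⊥ A | {C}.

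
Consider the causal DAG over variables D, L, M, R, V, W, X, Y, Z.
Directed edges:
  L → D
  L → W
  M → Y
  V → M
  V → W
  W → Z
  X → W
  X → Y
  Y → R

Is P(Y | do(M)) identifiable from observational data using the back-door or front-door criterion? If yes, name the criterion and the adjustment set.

P(Y|do(M)): backdoor, adjust for ∅.

desc(M)\{M}={R,Y}; candidates ⊆ {D,L,V,W,X,Z}.
∅: M⊥Y given ∅ in G with M→· removed — back-door holds.
P(Y|do(M)) = P(Y|M) — no adjustment needed.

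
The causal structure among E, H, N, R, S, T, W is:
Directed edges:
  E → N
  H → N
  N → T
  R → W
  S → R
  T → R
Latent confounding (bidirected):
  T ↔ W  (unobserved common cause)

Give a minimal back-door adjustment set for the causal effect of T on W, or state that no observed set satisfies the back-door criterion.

T→W: no observed back-door set.

desc(T)\{T}={R,W}; candidates ⊆ {E,H,N,S}.
T↔W: latent back-door arc(s) into T.
size 0: {}; under {} T still reaches {E,H,N,W} ∋ W.
size 1: {E}, {H}, {N} …(+1); under {E} T still reaches {H,N,W} ∋ W.
size 2: {E,H}, {E,N}, {E,S} …(+3); under {E,H} T still reaches {N,W} ∋ W.
T↔W cannot be blocked by any observed set — no back-door set.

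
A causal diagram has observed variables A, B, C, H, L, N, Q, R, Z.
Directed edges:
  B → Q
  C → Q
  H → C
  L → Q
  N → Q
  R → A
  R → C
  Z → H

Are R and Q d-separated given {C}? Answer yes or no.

Bayes-Ball from R | {C} reaches {A,H,Z}.
Q ∉ reach(R|{C}) ⇒ R ⊥ Q | {C}.

Yes — R ⊥ Q | {C}.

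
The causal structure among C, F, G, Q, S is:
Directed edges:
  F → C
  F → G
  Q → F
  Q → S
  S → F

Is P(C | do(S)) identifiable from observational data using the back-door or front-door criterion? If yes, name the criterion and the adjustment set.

P(C|do(S)): backdoor, adjust for {Q}.

desc(S)\{S}={C,F,G}; candidates ⊆ {Q}.
size 0: {}; under {} S still reaches {C,F,G,Q} ∋ C.
{Q}: S⊥C given {Q} in G with S→· removed — back-door holds.
P(C|do(S)) = Σ_{Q} P(C|S,Q)·P(Q).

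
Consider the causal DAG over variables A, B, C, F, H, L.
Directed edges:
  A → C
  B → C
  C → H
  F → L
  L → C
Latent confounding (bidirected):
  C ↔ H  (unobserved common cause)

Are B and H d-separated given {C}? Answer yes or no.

Bayes-Ball from B | {C} reaches {A,F,H,L}.
H ∈ reach(B|{C}) ⇒ B ⊥̸ H | {C}.

No — B and H are d-connected given {C}.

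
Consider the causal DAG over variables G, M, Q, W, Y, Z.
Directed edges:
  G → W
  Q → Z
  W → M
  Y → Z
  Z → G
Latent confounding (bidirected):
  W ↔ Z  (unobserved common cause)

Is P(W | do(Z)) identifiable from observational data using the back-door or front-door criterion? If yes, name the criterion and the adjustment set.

desc(Z)\{Z}={G,M,W}; candidates ⊆ {Q,Y}.
Z↔W: latent back-door arc(s) into Z.
size 0: {}; under {} Z still reaches {M,Q,W,Y} ∋ W.
size 1: {Q}, {Y}; under {Q} Z still reaches {M,W,Y} ∋ W.
size 2: {Q,Y}; under {Q,Y} Z still reaches {M,W} ∋ W.
Z↔W cannot be blocked by any observed set — no back-door set.
{G}: (i) intercepts every directed Z→W path; (ii) no back-door Z→{G}; (iii) {Z} blocks every back-door {G}→W. Front-door holds.
P(W|do(Z)) = Σ_{G} P(G|Z) Σ_{Z'} P(W|G,Z')P(Z').

P(W|do(Z)): frontdoor, adjust for {G}.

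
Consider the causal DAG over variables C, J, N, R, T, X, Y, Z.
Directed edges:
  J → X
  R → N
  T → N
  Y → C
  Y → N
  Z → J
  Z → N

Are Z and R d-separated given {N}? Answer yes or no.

Bayes-Ball from Z | {N} reaches {C,J,R,T,X,Y}.
R ∈ reach(Z|{N}) ⇒ Z ⊥̸ R | {N}.

No — Z and R are d-connected given {N}.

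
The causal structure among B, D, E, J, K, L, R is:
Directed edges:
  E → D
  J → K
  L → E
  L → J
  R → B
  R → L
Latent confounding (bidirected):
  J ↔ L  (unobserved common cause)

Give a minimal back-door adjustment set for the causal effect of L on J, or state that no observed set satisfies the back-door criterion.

L→J: no observed back-door set.

desc(L)\{L}={D,E,J,K}; candidates ⊆ {B,R}.
L↔J: latent back-door arc(s) into L.
size 0: {}; under {} L still reaches {B,J,K,R} ∋ J.
size 1: {B}, {R}; under {B} L still reaches {J,K,R} ∋ J.
size 2: {B,R}; under {B,R} L still reaches {J,K} ∋ J.
L↔J cannot be blocked by any observed set — no back-door set.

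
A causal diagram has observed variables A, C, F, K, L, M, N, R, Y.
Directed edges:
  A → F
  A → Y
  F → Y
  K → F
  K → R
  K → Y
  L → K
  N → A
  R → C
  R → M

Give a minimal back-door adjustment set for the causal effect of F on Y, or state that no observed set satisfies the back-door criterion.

desc(F)\{F}={Y}; candidates ⊆ {A,C,K,L,M,N,R}.
size 0: {}; under {} F still reaches {A,C,K,L,M,N,R,Y} ∋ Y.
size 1: {A}, {C}, {K} …(+4); under {A} F still reaches {C,K,L,M,R,Y} ∋ Y.
{A,K}: F⊥Y given {A,K} in G with F→· removed — back-door holds.

F→Y: minimal back-door set {A, K}.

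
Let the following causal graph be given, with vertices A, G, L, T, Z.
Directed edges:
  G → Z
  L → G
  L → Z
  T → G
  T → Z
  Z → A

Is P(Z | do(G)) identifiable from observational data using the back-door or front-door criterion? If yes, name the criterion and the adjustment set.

P(Z|do(G)): backdoor, adjust for {L, T}.

desc(G)\{G}={A,Z}; candidates ⊆ {L,T}.
size 0: {}; under {} G still reaches {A,L,T,Z} ∋ Z.
size 1: {L}, {T}; under {L} G still reaches {A,T,Z} ∋ Z.
{L,T}: G⊥Z given {L,T} in G with G→· removed — back-door holds.
P(Z|do(G)) = Σ_{L,T} P(Z|G,L,T)·P(L,T).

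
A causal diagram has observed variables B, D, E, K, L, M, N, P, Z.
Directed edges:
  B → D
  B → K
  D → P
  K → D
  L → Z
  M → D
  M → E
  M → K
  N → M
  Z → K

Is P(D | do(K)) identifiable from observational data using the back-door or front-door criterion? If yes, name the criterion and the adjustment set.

P(D|do(K)): backdoor, adjust for {B, M}.

desc(K)\{K}={D,P}; candidates ⊆ {B,E,L,M,N,Z}.
size 0: {}; under {} K still reaches {B,D,E,L,M,N,P,Z} ∋ D.
size 1: {B}, {E}, {L} …(+3); under {B} K still reaches {D,E,L,M,N,P,Z} ∋ D.
{B,M}: K⊥D given {B,M} in G with K→· removed — back-door holds.
P(D|do(K)) = Σ_{B,M} P(D|K,B,M)·P(B,M).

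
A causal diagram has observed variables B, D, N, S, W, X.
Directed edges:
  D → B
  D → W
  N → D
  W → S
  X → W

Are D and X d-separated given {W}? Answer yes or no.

Bayes-Ball from D | {W} reaches {B,N,X}.
X ∈ reach(D|{W}) ⇒ D ⊥̸ X | {W}.

No — D and X are d-connected given {W}.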